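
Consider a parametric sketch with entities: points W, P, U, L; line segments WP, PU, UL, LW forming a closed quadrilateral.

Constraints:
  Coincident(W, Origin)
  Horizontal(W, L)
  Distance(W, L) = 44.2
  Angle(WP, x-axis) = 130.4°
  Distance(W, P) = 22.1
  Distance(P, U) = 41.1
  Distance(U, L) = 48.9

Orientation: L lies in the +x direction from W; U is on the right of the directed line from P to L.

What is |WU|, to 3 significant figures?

21.6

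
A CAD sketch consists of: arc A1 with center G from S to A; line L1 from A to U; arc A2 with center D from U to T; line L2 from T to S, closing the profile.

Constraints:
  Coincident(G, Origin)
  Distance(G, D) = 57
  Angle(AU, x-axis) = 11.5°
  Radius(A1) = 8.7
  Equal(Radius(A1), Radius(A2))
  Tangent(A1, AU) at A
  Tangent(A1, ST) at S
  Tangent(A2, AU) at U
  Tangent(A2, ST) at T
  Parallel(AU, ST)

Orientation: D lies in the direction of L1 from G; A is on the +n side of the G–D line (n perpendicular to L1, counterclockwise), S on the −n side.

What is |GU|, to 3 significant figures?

57.7

Tangency of A1 to both parallel lines with radius 8.7 puts A and S at G ± 8.7·n: A = (-1.73, 8.53), S = (1.73, -8.53). Equal radii place U and T the same way about D: U = D + 8.7·n = (54.1, 19.9), T = D − 8.7·n = (57.6, 2.84). Then |GU| = |U − G| = 57.7.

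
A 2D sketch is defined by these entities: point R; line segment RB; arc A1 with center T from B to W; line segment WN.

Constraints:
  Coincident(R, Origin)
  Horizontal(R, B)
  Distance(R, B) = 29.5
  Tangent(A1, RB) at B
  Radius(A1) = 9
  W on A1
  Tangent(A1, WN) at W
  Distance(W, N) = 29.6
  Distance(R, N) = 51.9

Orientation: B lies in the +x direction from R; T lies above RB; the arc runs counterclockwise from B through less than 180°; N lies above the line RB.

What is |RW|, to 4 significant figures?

39.78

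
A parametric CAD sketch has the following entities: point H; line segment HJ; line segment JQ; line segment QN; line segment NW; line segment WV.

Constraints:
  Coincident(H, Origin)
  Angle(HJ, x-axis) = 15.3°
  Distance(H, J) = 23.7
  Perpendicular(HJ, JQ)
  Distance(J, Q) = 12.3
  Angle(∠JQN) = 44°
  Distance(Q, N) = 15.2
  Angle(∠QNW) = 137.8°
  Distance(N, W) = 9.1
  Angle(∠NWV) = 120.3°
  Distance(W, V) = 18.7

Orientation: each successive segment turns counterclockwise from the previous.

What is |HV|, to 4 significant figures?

33.70

∠QNW = 137.8° gives NW at -76.50° from the x-axis; with |NW| = 9.1, W = (14.44, -4.063). ∠NWV = 120.3° gives WV at -16.80° from the x-axis; with |WV| = 18.7, V = (32.34, -9.468). Then |HV| = |V − H| = 33.70.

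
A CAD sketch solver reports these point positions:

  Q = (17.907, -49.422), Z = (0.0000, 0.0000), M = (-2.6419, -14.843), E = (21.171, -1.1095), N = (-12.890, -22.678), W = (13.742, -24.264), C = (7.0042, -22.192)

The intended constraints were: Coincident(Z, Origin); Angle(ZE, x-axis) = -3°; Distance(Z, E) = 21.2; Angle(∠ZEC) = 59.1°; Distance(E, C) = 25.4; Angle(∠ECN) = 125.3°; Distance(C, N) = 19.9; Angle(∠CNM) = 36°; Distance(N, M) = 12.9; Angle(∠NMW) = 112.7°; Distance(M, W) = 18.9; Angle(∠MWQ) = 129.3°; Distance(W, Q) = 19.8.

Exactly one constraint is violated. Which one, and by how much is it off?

Distance(W, Q) = 19.8 — off by 5.70.

Z = (0.00, 0.00) ✓; ZE at -3.000° ✓; |ZE| = 21.20 ✓; ∠ZEC = 59.10° ✓; |EC| = 25.40 ✓; ∠ECN = 125.3° ✓; |CN| = 19.90 ✓; ∠CNM = 36.00° ✓; |NM| = 12.90 ✓; ∠NMW = 112.7° ✓; |MW| = 18.90 ✓; ∠MWQ = 129.3° ✓; |WQ| = 25.50 ✗.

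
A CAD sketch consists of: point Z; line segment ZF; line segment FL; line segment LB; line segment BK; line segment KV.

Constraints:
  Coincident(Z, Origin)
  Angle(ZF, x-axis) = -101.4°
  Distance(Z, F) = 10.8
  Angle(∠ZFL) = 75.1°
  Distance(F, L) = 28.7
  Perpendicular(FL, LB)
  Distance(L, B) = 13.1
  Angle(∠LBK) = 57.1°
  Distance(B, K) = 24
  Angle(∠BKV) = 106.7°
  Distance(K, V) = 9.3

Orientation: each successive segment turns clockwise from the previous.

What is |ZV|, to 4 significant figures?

21.04

Z is at the origin; ZF runs at -101.4° with length 10.8, so F = (-2.135, -10.59). ∠ZFL = 75.1° gives FL at 153.7° from the x-axis; with |FL| = 28.7, L = (-27.86, 2.129). FL ⟂ LB, so LB runs at 63.70°; with |LB| = 13.1, B = (-22.06, 13.87). ∠LBK = 57.1° gives BK at -59.20° from the x-axis; with |BK| = 24.0, K = (-9.771, -6.742). ∠BKV = 106.7° gives KV at -132.5° from the x-axis; with |KV| = 9.3, V = (-16.05, -13.60). Then |ZV| = |V − Z| = 21.04.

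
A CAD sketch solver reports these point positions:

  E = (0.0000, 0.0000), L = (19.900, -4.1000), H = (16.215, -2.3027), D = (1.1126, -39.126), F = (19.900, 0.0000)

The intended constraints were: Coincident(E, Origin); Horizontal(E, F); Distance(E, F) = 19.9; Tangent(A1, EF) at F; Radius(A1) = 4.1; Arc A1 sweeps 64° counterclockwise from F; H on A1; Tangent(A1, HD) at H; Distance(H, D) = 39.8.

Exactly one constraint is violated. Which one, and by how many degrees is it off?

Tangent(A1, HD) at H — off by 3.70°.

E = (0.00, 0.00) ✓; E.y = 0.00, F.y = 0.00 ✓; |EF| = 19.90 ✓; ∠(LF, FE) = 90.00° ✓; |LF| = 4.100 ✓; bearing(L→H) − bearing(L→F) = 64.00° ✓; |LH| = 4.100 ✓; ∠(LH, HD) = 86.30° ✗; |HD| = 39.80 ✓.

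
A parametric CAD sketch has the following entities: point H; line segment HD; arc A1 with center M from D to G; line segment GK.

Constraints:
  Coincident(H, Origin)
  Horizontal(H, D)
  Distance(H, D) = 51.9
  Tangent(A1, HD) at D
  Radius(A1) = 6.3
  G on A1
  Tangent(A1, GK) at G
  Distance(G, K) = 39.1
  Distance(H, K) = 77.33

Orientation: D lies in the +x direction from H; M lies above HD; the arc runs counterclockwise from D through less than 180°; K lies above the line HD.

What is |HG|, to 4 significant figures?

58.40

H is at the origin; H and D share the same y with |HD| = 51.9 and D on the +x side, so D = (51.90, 0.000). Since A1 is tangent to HD there, MD ⟂ HD, so M = D + (0, 6.3) = (51.90, 6.300). Since MG ⟂ GK (tangency), |MK| = √(6.3² + 39.1²) = 39.60 regardless of where G sits on A1. So K lies on both circle(H, 77.33) and circle(M, 39.60); the above-HD intersection is K = (63.47, 44.18). G is the foot of the tangent from K: G = (58.14, 5.442).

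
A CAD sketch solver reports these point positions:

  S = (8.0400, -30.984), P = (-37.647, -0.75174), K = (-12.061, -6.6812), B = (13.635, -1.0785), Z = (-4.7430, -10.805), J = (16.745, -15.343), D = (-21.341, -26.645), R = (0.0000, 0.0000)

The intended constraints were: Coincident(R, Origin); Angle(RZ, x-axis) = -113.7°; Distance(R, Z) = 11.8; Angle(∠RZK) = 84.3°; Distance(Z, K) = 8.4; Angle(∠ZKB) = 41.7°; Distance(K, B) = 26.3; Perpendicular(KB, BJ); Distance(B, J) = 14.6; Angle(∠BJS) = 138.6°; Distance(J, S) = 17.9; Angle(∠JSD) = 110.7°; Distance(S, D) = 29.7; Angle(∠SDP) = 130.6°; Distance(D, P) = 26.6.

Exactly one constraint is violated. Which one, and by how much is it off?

Distance(D, P) = 26.6 — off by 4.00.

R = (0.00, 0.00) ✓; RZ at -113.7° ✓; |RZ| = 11.80 ✓; ∠RZK = 84.30° ✓; |ZK| = 8.400 ✓; ∠ZKB = 41.70° ✓; |KB| = 26.30 ✓; ∠(KB, BJ) = 90.00° ✓; |BJ| = 14.60 ✓; ∠BJS = 138.6° ✓; |JS| = 17.90 ✓; ∠JSD = 110.7° ✓; |SD| = 29.70 ✓; ∠SDP = 130.6° ✓; |DP| = 30.60 ✗.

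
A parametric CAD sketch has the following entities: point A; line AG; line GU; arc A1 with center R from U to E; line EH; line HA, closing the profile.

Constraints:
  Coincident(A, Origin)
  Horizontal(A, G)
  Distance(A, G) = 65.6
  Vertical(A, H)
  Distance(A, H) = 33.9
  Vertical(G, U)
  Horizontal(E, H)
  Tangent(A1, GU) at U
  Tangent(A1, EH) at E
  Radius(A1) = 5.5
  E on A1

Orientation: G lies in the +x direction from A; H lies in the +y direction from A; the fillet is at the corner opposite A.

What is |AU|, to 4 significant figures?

71.48

The virtual corner opposite A is at (65.60, 33.90). A1 meets GU tangentially, so RU is at right angles to GU and A1 meets EH tangentially, so RE is at right angles to EH, with radius 5.5, so the center R sits 5.5 in from both sides at R = (60.10, 28.40). That places the tangent points at U = (65.60, 28.40) on GU and E = (60.10, 33.90) on EH. Then |AU| = |U − A| = 71.48.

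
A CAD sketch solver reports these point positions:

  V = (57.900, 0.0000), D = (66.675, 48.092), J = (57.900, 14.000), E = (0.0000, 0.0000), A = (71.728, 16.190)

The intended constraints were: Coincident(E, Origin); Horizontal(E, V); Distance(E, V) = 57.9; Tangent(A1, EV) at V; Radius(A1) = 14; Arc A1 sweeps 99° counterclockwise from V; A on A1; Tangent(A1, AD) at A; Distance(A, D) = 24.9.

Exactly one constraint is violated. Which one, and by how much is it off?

Distance(A, D) = 24.9 — off by 7.40.

E = (0.00, 0.00) ✓; E.y = 0.00, V.y = 0.00 ✓; |EV| = 57.90 ✓; ∠(JV, VE) = 90.00° ✓; |JV| = 14.00 ✓; bearing(J→A) − bearing(J→V) = 99.00° ✓; |JA| = 14.00 ✓; ∠(JA, AD) = 90.00° ✓; |AD| = 32.30 ✗.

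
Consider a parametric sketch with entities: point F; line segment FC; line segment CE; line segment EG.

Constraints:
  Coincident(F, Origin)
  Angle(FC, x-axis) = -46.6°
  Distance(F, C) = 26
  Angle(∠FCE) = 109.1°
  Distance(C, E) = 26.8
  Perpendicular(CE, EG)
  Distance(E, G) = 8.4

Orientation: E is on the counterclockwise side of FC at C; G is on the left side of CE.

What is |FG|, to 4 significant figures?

38.83

∠FCE = 109.1°, so CE runs at -46.6° + (180° − 109.1°) = 24.30° from the x-axis; with |CE| = 26.8, E = C + 26.8·(cos 24.30°, sin 24.30°) = (42.29, -7.862). CE is perpendicular to EG; with |EG| = 8.4 on the left of CE, G = E + 8.4·(-0.4115, 0.9114) = (38.83, -0.2066). Then |FG| = |G − F| = 38.83.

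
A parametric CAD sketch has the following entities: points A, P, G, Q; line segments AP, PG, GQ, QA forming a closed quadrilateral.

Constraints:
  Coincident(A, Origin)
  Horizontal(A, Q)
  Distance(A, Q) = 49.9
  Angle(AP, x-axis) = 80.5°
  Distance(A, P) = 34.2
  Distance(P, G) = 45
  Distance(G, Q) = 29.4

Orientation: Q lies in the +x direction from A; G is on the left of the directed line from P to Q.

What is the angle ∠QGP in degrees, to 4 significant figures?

94.49°

Checks: |PG| = 45.00 ✓; |GQ| = 29.40 ✓.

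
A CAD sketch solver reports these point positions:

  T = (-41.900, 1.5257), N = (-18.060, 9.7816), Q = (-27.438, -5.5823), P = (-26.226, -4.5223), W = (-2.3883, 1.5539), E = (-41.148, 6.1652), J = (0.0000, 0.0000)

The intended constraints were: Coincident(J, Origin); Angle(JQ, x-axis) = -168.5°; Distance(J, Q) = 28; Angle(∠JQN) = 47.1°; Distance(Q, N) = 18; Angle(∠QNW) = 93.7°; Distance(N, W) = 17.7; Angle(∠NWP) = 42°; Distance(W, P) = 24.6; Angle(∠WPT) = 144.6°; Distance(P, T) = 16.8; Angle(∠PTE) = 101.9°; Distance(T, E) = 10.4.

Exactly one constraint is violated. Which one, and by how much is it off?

Distance(T, E) = 10.4 — off by 5.70.

J = (0.00, 0.00) ✓; JQ at -168.5° ✓; |JQ| = 28.00 ✓; ∠JQN = 47.10° ✓; |QN| = 18.00 ✓; ∠QNW = 93.70° ✓; |NW| = 17.70 ✓; ∠NWP = 42.00° ✓; |WP| = 24.60 ✓; ∠WPT = 144.6° ✓; |PT| = 16.80 ✓; ∠PTE = 101.9° ✓; |TE| = 4.700 ✗.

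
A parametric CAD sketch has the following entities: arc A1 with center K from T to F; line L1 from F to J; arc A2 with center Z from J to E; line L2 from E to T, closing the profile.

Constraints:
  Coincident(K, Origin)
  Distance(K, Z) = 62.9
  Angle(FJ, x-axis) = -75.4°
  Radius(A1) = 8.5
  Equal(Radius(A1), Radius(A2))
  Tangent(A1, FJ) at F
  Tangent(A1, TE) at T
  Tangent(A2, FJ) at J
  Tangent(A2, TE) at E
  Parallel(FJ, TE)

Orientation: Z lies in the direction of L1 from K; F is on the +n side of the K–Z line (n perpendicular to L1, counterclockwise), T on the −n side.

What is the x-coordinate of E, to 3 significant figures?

7.63

The slot axis is L1's direction at -75.4°, so u = (cos -75.4°, sin -75.4°) = (0.252, -0.968) and n = (−sin -75.4°, cos -75.4°) = (0.968, 0.252). K is at the origin and Z lies 62.9 along u from K, so Z = 62.9·u = (15.9, -60.9). Tangency of A1 to both parallel lines with radius 8.5 puts F and T at K ± 8.5·n: F = (8.23, 2.14), T = (-8.23, -2.14). Equal radii place J and E the same way about Z: J = Z + 8.5·n = (24.1, -58.7), E = Z − 8.5·n = (7.63, -63.0). So E.x = 7.63.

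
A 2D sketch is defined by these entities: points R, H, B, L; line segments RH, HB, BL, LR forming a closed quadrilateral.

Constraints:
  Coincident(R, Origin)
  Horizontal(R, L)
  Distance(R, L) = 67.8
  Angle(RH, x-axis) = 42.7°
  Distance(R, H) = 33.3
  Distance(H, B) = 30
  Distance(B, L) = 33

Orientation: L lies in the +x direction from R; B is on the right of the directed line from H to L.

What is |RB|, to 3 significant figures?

35.7

Checks: |HB| = 30.00 ✓; |BL| = 33.00 ✓.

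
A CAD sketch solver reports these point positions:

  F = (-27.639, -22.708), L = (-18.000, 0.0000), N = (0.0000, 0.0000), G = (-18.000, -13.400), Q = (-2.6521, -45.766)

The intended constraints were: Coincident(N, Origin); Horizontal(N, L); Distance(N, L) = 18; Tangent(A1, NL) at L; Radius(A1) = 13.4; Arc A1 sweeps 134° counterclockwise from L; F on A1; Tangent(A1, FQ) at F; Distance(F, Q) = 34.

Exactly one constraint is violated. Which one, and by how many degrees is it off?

Tangent(A1, FQ) at F — off by 3.30°.

N = (0.00, 0.00) ✓; N.y = 0.00, L.y = 0.00 ✓; |NL| = 18.00 ✓; ∠(GL, LN) = 90.00° ✓; |GL| = 13.40 ✓; bearing(G→F) − bearing(G→L) = 134.0° ✓; |GF| = 13.40 ✓; ∠(GF, FQ) = 86.70° ✗; |FQ| = 34.00 ✓.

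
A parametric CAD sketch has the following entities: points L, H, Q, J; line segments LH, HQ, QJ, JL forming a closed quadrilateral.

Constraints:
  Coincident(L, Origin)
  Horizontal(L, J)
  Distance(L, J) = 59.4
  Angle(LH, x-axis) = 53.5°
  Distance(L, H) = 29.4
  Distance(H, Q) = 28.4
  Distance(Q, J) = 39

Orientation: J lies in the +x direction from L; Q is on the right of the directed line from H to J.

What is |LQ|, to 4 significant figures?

21.17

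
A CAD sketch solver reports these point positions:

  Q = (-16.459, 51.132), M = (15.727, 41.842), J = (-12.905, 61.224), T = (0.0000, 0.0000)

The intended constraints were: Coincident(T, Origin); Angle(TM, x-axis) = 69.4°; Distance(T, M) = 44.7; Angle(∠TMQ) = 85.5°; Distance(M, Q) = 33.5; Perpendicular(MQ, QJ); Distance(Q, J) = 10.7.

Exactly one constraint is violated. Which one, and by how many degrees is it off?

Perpendicular(MQ, QJ) — off by 3.30°.

T = (0.00, 0.00) ✓; TM at 69.40° ✓; |TM| = 44.70 ✓; ∠TMQ = 85.50° ✓; |MQ| = 33.50 ✓; ∠(MQ, QJ) = 93.30° ✗; |QJ| = 10.70 ✓.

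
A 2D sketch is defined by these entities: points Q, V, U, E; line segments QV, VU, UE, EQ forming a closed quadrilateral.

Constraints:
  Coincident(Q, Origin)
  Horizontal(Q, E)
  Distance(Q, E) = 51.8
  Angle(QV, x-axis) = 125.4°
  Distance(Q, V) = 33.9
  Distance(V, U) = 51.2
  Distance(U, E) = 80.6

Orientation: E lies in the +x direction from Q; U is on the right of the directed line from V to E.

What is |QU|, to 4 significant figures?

34.41

Checks: |VU| = 51.20 ✓; |UE| = 80.60 ✓.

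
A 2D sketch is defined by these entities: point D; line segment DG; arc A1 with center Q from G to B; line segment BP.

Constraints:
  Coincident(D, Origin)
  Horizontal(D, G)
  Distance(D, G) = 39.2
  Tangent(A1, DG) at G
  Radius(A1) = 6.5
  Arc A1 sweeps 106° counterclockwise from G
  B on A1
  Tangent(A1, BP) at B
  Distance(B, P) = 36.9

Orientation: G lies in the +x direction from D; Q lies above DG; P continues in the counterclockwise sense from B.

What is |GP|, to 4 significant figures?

43.94

D is at the origin; D and G share the same y with |DG| = 39.2 and G on the +x side, so G = (39.20, 0.000). The tangent condition forces QG to be normal to DG, so Q = G + (0, 6.5) = (39.20, 6.500). On A1, G sits at bearing -90° from Q; a 106° counterclockwise sweep puts B at bearing 16°, so B = Q + 6.5·(cos 16°, sin 16°) = (45.45, 8.292). A1 meets BP tangentially, so QB is at right angles to BP, so BP runs along (−sin 16°, cos 16°); with |BP| = 36.9, P = (35.28, 43.76). Then |GP| = |P − G| = 43.94.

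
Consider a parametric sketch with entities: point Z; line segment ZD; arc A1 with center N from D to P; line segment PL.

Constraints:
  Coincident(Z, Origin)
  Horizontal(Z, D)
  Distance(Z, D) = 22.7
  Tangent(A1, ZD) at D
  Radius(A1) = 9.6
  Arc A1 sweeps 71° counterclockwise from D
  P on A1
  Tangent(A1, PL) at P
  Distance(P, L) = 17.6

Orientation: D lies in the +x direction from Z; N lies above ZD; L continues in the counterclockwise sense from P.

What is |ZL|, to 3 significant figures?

44.1

Z is at the origin; Z and D share the same y with |ZD| = 22.7 and D on the +x side, so D = (22.7, 0.00). Tangency of A1 to ZD means the radius ND is perpendicular to ZD, so N = D + (0, 9.6) = (22.7, 9.60). On A1, D sits at bearing -90° from N; a 71° counterclockwise sweep puts P at bearing -19°, so P = N + 9.6·(cos -19°, sin -19°) = (31.8, 6.47). A1 meets PL tangentially, so NP is at right angles to PL, so PL runs along (−sin -19°, cos -19°); with |PL| = 17.6, L = (37.5, 23.1). Then |ZL| = |L − Z| = 44.1.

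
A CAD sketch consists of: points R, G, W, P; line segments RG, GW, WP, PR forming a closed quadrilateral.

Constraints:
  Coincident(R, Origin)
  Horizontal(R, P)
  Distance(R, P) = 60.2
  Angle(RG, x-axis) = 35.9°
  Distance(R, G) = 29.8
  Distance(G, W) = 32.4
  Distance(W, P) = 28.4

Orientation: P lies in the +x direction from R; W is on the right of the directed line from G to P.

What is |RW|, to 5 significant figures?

37.338

R is at the origin; RP is horizontal with |RP| = 60.2 and P in +x, so P = (60.2, 0). RG runs at 35.9° with |RG| = 29.8, so G = (24.139, 17.474). W is determined by |GW| = 32.4 and |WP| = 28.4 together: it lies at the intersection of circle(G, 32.4) and circle(P, 28.4). With |GP| = 40.071, the foot of the radical line on GP is 23.070 from G and the perpendicular offset is √(32.4² − 23.070²) = 22.749. Taking the right-of-GP solution: W = (34.980, -13.059).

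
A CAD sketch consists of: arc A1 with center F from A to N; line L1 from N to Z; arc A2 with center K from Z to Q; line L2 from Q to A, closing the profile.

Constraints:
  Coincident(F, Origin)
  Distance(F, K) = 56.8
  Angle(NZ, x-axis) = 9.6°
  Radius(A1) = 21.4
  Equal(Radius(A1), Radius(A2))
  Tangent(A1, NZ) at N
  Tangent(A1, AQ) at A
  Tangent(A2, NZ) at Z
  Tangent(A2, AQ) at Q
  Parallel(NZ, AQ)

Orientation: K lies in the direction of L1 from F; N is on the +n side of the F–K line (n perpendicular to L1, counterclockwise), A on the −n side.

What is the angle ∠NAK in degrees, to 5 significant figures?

69.356°

The slot axis is L1's direction at 9.6°, so u = (cos 9.6°, sin 9.6°) = (0.98600, 0.16677) and n = (−sin 9.6°, cos 9.6°) = (-0.16677, 0.98600). F is at the origin and K lies 56.8 along u from F, so K = 56.8·u = (56.005, 9.4725). Tangency of A1 to both parallel lines with radius 21.4 puts N and A at F ± 21.4·n: N = (-3.5689, 21.100), A = (3.5689, -21.100). Then cos ∠NAK = AN·AK / (|AN||AK|), giving 69.356°.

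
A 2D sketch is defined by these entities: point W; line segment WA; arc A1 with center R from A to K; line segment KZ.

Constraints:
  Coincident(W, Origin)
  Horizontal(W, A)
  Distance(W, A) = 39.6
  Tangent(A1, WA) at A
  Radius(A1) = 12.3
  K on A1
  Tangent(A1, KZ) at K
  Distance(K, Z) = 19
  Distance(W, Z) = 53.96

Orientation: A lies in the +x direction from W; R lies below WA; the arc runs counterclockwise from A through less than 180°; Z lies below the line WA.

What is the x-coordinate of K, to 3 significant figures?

29.8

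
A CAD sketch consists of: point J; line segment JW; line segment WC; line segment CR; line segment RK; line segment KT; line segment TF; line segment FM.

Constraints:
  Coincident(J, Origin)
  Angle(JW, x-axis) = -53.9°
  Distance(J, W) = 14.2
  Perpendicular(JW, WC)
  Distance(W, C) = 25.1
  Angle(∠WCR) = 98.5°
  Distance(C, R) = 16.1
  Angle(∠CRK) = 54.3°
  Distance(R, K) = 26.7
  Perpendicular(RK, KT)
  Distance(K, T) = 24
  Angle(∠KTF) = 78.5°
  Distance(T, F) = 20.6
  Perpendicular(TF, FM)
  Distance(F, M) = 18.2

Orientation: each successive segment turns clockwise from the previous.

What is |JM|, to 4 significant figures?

19.97

J is at the origin; JW runs at -53.9° with length 14.2, so W = (8.367, -11.47). JW is perpendicular to WC, so WC runs at -143.9°; with |WC| = 25.1, C = (-11.91, -26.26). ∠WCR = 98.5° gives CR at 134.6° from the x-axis; with |CR| = 16.1, R = (-23.22, -14.80). ∠CRK = 54.3° gives RK at 8.900° from the x-axis; with |RK| = 26.7, K = (3.160, -10.67). RK ⟂ KT, so KT runs at -81.10°; with |KT| = 24.0, T = (6.873, -34.38). ∠KTF = 78.5° gives TF at 177.4° from the x-axis; with |TF| = 20.6, F = (-13.71, -33.44). TF ⟂ FM, so FM runs at 87.40°; with |FM| = 18.2, M = (-12.88, -15.26). Then |JM| = |M − J| = 19.97.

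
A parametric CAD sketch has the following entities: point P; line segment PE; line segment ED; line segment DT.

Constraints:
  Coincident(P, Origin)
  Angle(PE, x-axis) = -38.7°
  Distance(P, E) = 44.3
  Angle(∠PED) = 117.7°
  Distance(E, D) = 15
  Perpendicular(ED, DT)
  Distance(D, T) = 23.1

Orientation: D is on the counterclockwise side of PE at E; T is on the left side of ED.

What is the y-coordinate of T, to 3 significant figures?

-0.525

P is at the origin; PE runs at -38.7° with length 44.3, so E = 44.3·(cos -38.7°, sin -38.7°) = (34.6, -27.7). ∠PED = 117.7°, so ED runs at -38.7° + (180° − 117.7°) = 23.6° from the x-axis; with |ED| = 15.0, D = E + 15.0·(cos 23.6°, sin 23.6°) = (48.3, -21.7). The perpendicularity gives DT at right angles to ED; with |DT| = 23.1 on the left of ED, T = D + 23.1·(-0.400, 0.916) = (39.1, -0.525). So T.y = -0.525.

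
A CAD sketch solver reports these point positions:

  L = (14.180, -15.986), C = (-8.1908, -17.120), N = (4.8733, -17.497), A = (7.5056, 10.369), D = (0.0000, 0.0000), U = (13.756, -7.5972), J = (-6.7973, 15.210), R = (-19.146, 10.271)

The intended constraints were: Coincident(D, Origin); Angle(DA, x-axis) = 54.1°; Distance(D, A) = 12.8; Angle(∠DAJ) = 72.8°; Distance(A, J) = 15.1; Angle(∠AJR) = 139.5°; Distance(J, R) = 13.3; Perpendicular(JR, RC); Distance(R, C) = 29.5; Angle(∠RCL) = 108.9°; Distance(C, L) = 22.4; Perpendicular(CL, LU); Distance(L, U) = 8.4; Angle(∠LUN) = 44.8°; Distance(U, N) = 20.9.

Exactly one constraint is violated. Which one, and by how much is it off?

Distance(U, N) = 20.9 — off by 7.60.

D = (0.00, 0.00) ✓; DA at 54.10° ✓; |DA| = 12.80 ✓; ∠DAJ = 72.80° ✓; |AJ| = 15.10 ✓; ∠AJR = 139.5° ✓; |JR| = 13.30 ✓; ∠(JR, RC) = 90.00° ✓; |RC| = 29.50 ✓; ∠RCL = 108.9° ✓; |CL| = 22.40 ✓; ∠(CL, LU) = 89.99° ✓; |LU| = 8.400 ✓; ∠LUN = 44.79° ✓; |UN| = 13.30 ✗.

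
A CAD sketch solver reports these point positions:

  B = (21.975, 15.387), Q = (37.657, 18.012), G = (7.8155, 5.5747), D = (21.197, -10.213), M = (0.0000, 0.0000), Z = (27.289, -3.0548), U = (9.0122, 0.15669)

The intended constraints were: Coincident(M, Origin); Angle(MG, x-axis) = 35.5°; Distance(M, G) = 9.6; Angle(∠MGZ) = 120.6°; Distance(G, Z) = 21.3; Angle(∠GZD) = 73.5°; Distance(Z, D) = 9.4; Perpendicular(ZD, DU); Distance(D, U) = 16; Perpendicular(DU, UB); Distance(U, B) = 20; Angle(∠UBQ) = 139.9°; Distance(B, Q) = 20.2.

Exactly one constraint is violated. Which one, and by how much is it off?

Distance(B, Q) = 20.2 — off by 4.30.

M = (0.00, 0.00) ✓; MG at 35.50° ✓; |MG| = 9.600 ✓; ∠MGZ = 120.6° ✓; |GZ| = 21.30 ✓; ∠GZD = 73.50° ✓; |ZD| = 9.400 ✓; ∠(ZD, DU) = 90.00° ✓; |DU| = 16.00 ✓; ∠(DU, UB) = 90.00° ✓; |UB| = 20.00 ✓; ∠UBQ = 139.9° ✓; |BQ| = 15.90 ✗.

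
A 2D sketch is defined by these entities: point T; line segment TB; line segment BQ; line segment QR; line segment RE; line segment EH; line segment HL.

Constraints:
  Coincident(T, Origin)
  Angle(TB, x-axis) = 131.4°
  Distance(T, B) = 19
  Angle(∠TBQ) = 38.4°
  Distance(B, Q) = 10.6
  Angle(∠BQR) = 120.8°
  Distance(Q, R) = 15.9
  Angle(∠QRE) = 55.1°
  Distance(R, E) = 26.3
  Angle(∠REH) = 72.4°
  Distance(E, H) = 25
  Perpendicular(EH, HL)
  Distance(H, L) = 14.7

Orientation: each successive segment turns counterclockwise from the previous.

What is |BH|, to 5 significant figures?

11.585

T is at the origin; TB runs at 131.4° with length 19.0, so B = (-12.565, 14.252). ∠TBQ = 38.4° gives BQ at -87.000° from the x-axis; with |BQ| = 10.6, Q = (-12.010, 3.6666). ∠BQR = 120.8° gives QR at -27.800° from the x-axis; with |QR| = 15.9, R = (2.0547, -3.7489). ∠QRE = 55.1° gives RE at 97.100° from the x-axis; with |RE| = 26.3, E = (-1.1960, 22.349). ∠REH = 72.4° gives EH at -155.30° from the x-axis; with |EH| = 25.0, H = (-23.909, 11.903). Then |BH| = |H − B| = 11.585.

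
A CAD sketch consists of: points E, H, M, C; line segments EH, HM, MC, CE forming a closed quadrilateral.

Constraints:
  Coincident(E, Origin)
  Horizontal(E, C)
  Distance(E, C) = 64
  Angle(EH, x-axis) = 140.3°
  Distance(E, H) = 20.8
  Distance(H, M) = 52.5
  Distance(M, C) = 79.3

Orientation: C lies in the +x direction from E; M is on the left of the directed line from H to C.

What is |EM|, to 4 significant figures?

59.52

E is at the origin; EC is horizontal with |EC| = 64.0 and C in +x, so C = (64.0, 0). EH runs at 140.3° with |EH| = 20.8, so H = (-16.00, 13.29). M is determined by |HM| = 52.5 and |MC| = 79.3 together: it lies at the intersection of circle(H, 52.5) and circle(C, 79.3). With |HC| = 81.10, the foot of the radical line on HC is 18.77 from H and the perpendicular offset is √(52.5² − 18.77²) = 49.03. Taking the left-of-HC solution: M = (10.55, 58.58).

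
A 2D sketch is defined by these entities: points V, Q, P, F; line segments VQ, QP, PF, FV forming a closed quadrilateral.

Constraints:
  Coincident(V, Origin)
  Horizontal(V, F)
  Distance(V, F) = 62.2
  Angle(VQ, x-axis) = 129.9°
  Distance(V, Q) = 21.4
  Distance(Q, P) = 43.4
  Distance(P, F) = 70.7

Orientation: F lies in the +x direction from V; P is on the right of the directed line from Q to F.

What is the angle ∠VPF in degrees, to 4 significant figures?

60.60°

Checks: |QP| = 43.40 ✓; |PF| = 70.70 ✓.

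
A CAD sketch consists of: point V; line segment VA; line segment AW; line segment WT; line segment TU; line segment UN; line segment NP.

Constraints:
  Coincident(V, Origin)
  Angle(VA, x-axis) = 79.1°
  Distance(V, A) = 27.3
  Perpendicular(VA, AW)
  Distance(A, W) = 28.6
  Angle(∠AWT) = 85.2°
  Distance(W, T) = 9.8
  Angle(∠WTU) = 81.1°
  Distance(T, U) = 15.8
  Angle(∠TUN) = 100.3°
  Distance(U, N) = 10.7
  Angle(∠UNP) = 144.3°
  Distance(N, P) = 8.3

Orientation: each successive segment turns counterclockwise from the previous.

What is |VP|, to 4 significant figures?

42.54

∠TUN = 100.3° gives UN at 82.50° from the x-axis; with |UN| = 10.7, N = (-6.785, 33.85). ∠UNP = 144.3° gives NP at 118.2° from the x-axis; with |NP| = 8.3, P = (-10.71, 41.17). Then |VP| = |P − V| = 42.54.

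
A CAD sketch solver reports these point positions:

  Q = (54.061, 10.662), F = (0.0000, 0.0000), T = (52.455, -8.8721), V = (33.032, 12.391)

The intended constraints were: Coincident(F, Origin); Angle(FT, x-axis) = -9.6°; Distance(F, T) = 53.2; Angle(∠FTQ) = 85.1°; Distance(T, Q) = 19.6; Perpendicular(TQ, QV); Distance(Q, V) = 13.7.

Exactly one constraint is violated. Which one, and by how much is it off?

Distance(Q, V) = 13.7 — off by 7.40.

F = (0.00, 0.00) ✓; FT at -9.600° ✓; |FT| = 53.20 ✓; ∠FTQ = 85.10° ✓; |TQ| = 19.60 ✓; ∠(TQ, QV) = 90.00° ✓; |QV| = 21.10 ✗.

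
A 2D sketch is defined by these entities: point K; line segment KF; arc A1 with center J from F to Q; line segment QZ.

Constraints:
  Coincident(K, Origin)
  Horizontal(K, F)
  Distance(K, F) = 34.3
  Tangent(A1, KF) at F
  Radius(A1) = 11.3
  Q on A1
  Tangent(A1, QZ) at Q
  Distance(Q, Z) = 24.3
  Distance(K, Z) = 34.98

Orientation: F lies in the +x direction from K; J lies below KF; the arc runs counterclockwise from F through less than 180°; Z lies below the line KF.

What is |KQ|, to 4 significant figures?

24.81

K is at the origin; KF is horizontal with |KF| = 34.3 and F on the +x side, so F = (34.30, 0.000). Tangency of A1 to KF means the radius JF is perpendicular to KF, so J = F + (0, -11.3) = (34.30, -11.30). Since JQ ⟂ QZ (tangency), |JZ| = √(11.3² + 24.3²) = 26.80 regardless of where Q sits on A1. So Z lies on both circle(K, 34.98) and circle(J, 26.80); the below-KF intersection is Z = (16.16, -31.02). Q is the foot of the tangent from Z: Q = (23.53, -7.871).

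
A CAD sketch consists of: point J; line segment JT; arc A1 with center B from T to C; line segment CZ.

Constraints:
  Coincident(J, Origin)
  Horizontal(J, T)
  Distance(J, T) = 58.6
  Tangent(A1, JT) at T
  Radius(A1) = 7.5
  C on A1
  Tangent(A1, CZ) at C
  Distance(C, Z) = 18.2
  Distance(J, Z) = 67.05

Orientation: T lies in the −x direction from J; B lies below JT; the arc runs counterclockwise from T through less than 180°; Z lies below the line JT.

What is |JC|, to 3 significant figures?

66.5

Checks: J = (0.00, 0.00) ✓; |BC| = 7.500 ✓; ∠(BC, CZ) = 90.00° ✓; |CZ| = 18.20 ✓; |JZ| = 67.05 ✓.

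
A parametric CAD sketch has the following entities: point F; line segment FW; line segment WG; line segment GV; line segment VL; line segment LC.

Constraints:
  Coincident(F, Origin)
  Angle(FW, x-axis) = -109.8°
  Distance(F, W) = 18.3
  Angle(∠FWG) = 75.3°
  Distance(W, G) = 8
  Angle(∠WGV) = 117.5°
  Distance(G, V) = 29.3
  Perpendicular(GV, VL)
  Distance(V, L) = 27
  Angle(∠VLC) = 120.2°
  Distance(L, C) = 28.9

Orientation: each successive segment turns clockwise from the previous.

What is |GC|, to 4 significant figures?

41.76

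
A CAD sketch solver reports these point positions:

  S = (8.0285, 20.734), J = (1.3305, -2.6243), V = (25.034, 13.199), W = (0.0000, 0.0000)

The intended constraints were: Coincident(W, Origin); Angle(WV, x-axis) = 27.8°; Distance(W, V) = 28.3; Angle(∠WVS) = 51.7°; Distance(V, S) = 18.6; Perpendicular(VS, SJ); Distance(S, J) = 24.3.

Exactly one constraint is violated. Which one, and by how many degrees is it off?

Perpendicular(VS, SJ) — off by 7.90°.

W = (0.00, 0.00) ✓; WV at 27.80° ✓; |WV| = 28.30 ✓; ∠WVS = 51.70° ✓; |VS| = 18.60 ✓; ∠(VS, SJ) = 97.90° ✗; |SJ| = 24.30 ✓.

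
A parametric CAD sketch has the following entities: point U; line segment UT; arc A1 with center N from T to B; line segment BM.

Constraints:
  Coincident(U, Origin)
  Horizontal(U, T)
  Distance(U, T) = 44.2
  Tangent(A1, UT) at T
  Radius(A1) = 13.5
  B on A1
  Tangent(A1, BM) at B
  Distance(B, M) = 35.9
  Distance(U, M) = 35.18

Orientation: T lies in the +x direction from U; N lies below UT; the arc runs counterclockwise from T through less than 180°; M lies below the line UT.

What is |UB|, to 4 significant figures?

34.00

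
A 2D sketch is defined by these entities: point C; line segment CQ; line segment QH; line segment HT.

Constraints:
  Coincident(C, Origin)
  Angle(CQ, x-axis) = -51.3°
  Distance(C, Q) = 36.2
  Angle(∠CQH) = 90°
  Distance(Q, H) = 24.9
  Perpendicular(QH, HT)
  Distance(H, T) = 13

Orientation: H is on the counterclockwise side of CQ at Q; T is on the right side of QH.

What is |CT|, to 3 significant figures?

55.1

C is at the origin; CQ runs at -51.3° with length 36.2, so Q = 36.2·(cos -51.3°, sin -51.3°) = (22.6, -28.3). ∠CQH = 90.0°, so QH runs at -51.3° + (180° − 90.0°) = 38.7° from the x-axis; with |QH| = 24.9, H = Q + 24.9·(cos 38.7°, sin 38.7°) = (42.1, -12.7). The perpendicularity gives HT at right angles to QH; with |HT| = 13.0 on the right of QH, T = H + 13.0·(0.625, -0.780) = (50.2, -22.8). Then |CT| = |T − C| = 55.1.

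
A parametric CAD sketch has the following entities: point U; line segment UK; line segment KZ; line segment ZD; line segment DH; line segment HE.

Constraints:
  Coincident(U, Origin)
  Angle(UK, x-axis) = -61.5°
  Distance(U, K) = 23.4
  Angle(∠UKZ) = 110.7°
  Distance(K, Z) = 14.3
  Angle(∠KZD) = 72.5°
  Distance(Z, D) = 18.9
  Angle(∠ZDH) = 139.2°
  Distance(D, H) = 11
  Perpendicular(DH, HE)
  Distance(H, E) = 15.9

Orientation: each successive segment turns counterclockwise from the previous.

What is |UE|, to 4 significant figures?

11.64

∠ZDH = 139.2° gives DH at 156.1° from the x-axis; with |DH| = 11.0, H = (7.199, 2.920). DH ⟂ HE, so HE runs at -113.9°; with |HE| = 15.9, E = (0.7576, -11.62). Then |UE| = |E − U| = 11.64.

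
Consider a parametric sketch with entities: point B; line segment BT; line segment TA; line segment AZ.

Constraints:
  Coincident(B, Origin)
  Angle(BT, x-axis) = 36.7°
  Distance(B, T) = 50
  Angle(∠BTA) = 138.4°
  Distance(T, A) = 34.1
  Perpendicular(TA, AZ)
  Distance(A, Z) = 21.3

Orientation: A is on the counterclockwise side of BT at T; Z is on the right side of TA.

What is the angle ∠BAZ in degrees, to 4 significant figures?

114.9°

∠BTA = 138.4°, so TA runs at 36.7° + (180° − 138.4°) = 78.30° from the x-axis; with |TA| = 34.1, A = T + 34.1·(cos 78.30°, sin 78.30°) = (47.00, 63.27). The perpendicularity gives AZ at right angles to TA; with |AZ| = 21.3 on the right of TA, Z = A + 21.3·(0.9792, -0.2028) = (67.86, 58.95). Then cos ∠BAZ = AB·AZ / (|AB||AZ|), giving 114.9°.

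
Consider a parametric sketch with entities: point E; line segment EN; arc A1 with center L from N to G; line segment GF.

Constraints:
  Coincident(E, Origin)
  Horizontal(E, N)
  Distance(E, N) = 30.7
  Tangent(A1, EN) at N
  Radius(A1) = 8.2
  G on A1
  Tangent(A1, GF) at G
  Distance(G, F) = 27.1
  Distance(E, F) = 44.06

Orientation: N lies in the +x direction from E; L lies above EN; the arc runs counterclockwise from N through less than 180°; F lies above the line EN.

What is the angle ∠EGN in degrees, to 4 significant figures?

41.28°

E is at the origin; E and N share the same y with |EN| = 30.7 and N on the +x side, so N = (30.70, 0.000). A1 meets EN tangentially, so LN is at right angles to EN, so L = N + (0, 8.2) = (30.70, 8.200). Since LG ⟂ GF (tangency), |LF| = √(8.2² + 27.1²) = 28.31 regardless of where G sits on A1. So F lies on both circle(E, 44.06) and circle(L, 28.31); the above-EN intersection is F = (25.39, 36.01). G is the foot of the tangent from F: G = (37.96, 12.01).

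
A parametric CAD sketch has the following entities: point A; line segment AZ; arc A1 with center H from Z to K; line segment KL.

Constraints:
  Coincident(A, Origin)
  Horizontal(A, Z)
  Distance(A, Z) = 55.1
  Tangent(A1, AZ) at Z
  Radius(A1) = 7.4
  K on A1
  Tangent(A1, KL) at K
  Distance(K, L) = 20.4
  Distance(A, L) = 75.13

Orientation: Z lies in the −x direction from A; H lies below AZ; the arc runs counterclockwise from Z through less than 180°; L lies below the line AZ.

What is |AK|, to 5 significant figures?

61.467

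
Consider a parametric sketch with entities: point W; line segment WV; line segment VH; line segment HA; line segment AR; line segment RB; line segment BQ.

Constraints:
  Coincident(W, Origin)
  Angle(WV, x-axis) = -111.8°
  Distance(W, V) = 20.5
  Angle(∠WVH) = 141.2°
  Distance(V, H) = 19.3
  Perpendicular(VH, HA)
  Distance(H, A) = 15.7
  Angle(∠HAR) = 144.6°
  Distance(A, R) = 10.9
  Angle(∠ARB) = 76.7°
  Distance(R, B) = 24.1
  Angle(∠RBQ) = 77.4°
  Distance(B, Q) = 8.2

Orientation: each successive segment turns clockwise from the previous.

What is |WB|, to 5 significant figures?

14.526

∠HAR = 144.6° gives AR at 84.000° from the x-axis; with |AR| = 10.9, R = (-30.995, -3.9901). ∠ARB = 76.7° gives RB at -19.300° from the x-axis; with |RB| = 24.1, B = (-8.2497, -11.955). Then |WB| = |B − W| = 14.526.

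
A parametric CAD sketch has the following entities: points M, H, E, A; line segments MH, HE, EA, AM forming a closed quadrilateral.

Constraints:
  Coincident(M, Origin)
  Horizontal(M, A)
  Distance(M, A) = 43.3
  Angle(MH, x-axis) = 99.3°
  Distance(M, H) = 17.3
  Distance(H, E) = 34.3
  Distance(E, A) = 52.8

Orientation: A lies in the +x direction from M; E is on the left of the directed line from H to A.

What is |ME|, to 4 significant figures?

48.35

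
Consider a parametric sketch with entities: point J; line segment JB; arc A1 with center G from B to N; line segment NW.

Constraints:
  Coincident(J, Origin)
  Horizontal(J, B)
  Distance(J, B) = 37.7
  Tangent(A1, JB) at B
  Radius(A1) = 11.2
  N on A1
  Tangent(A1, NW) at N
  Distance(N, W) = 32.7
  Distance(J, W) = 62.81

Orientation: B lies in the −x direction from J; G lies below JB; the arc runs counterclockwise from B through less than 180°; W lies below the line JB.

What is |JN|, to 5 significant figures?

50.456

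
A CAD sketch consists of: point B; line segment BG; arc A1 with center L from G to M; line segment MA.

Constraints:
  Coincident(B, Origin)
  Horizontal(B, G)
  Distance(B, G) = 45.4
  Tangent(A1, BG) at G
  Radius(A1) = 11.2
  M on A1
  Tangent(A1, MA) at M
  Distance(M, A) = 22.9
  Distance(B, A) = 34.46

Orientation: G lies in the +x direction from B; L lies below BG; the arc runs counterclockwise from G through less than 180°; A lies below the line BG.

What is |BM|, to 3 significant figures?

36.3

Checks: ∠(LG, GB) = 90.00° ✓; |LG| = 11.20 ✓; |LM| = 11.20 ✓; ∠(LM, MA) = 90.00° ✓; |MA| = 22.90 ✓; |BA| = 34.46 ✓.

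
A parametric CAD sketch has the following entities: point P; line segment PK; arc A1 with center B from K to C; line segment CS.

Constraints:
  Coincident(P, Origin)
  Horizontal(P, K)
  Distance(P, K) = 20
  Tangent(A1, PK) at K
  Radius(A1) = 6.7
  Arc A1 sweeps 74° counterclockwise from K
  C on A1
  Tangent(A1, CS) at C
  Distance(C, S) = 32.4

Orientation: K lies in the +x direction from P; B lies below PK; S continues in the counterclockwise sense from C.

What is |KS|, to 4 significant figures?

39.14

P is at the origin; PK is horizontal with |PK| = 20.0 and K on the +x side, so K = (20.00, 0.000). A1 meets PK tangentially, so BK is at right angles to PK, so B = K + (0, -6.7) = (20.00, -6.700). On A1, K sits at bearing 90° from B; a 74° counterclockwise sweep puts C at bearing 164°, so C = B + 6.7·(cos 164°, sin 164°) = (13.56, -4.853). Tangency of A1 to CS means the radius BC is perpendicular to CS, so CS runs along (−sin 164°, cos 164°); with |CS| = 32.4, S = (4.629, -36.00). Then |KS| = |S − K| = 39.14.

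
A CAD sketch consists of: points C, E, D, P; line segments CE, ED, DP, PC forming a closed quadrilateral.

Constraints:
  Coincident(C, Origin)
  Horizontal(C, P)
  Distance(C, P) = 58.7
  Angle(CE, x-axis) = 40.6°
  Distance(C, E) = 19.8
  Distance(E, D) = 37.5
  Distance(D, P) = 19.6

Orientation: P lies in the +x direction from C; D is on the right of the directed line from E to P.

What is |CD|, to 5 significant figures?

44.768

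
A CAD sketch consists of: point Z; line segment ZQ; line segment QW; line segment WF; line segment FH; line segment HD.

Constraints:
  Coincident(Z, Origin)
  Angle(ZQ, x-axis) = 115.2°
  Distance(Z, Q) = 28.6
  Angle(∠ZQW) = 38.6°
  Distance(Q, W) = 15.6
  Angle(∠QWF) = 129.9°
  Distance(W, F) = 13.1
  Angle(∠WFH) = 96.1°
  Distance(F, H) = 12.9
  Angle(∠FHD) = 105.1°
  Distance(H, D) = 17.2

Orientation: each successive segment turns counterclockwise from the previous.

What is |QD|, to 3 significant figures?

11.0

Z is at the origin; ZQ runs at 115.2° with length 28.6, so Q = (-12.2, 25.9). ∠ZQW = 38.6° gives QW at -103° from the x-axis; with |QW| = 15.6, W = (-15.8, 10.7). ∠QWF = 129.9° gives WF at -53.3° from the x-axis; with |WF| = 13.1, F = (-7.96, 0.199). ∠WFH = 96.1° gives FH at 30.6° from the x-axis; with |FH| = 12.9, H = (3.14, 6.77). ∠FHD = 105.1° gives HD at 106° from the x-axis; with |HD| = 17.2, D = (-1.46, 23.3). Then |QD| = |D − Q| = 11.0.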